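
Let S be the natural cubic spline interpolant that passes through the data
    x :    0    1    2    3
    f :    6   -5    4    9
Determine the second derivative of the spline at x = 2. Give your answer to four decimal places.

-14.4000

Let M_i = S''(x_i). Step sizes h_i = 1, 1, 1; slopes of the chords Δ_i = (y_(i+1) - y_i)/h_i = -11, 9, 5.
  1·M_0 + 4·M_1 + 1·M_2 = 6(Δ_1 - Δ_0) = 120
  1·M_1 + 4·M_2 + 1·M_3 = 6(Δ_2 - Δ_1) = -24
Natural end conditions: M_0 = M_3 = 0.
Hence M_0 = 0, M_1 = 168/5, M_2 = -72/5, M_3 = 0.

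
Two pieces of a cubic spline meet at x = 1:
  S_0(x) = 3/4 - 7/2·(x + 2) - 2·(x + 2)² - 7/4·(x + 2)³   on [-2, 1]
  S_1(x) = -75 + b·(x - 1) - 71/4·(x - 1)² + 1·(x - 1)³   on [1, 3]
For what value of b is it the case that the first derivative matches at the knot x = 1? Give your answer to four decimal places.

-62.7500

S_0'(x) = -7/2 - 4·(x + 2) - 21/4·(x + 2)², so S_0'(1) = -251/4. On the right, S_1'(1) = b, so b = -251/4.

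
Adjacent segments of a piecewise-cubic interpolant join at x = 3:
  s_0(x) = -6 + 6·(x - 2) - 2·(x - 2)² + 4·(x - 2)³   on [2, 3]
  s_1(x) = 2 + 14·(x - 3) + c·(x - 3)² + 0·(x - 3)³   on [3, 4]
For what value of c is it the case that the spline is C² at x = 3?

s_0''(x) = -4 + 24·(x - 2), so s_0''(3) = 20. On the right, s_1''(3) = 2c, so c = 10.

10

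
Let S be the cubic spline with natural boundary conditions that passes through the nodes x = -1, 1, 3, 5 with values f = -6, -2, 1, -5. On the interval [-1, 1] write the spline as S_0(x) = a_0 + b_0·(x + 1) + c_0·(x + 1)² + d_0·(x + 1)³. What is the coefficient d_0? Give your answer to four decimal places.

With m_i denoting the second derivative at x_i, h_i = 2, 2, 2, and Δ_i = (y_(i+1) − y_i)/h_i = 2, 3/2, -3:
  2·m_0 + 8·m_1 + 2·m_2 = 6(Δ_1 - Δ_0) = -3
  2·m_1 + 8·m_2 + 2·m_3 = 6(Δ_2 - Δ_1) = -27
Natural end conditions: m_0 = m_3 = 0.
Hence m_0 = 0, m_1 = 1/2, m_2 = -7/2, m_3 = 0.
On [-1, 1], with S_0(x) = a_0 + b_0·(x + 1) + c_0·(x + 1)² + d_0·(x + 1)³: c_0 = m_0/2 = 0, d_0 = (m_1 - m_0)/(6h_0) = 1/24, b_0 = Δ_0 - h_0(2m_0 + m_1)/6 = 11/6.

0.0417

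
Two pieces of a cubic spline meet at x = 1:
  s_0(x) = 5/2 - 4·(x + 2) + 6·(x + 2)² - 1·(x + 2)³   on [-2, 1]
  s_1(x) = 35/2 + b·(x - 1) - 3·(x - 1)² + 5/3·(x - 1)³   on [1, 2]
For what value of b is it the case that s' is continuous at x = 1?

s_0'(x) = -4 + 12·(x + 2) - 3·(x + 2)², so s_0'(1) = 5. On the right, s_1'(1) = b, so b = 5.

5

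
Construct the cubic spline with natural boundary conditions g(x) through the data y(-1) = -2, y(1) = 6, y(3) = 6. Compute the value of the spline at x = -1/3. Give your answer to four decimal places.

1.2593

With σ_i denoting the second derivative at x_i, h_i = 2, 2, and Δ_i = (y_(i+1) − y_i)/h_i = 4, 0:
  2·σ_0 + 8·σ_1 + 2·σ_2 = 6(Δ_1 - Δ_0) = -24
Natural end conditions: σ_0 = σ_2 = 0.
Hence σ_0 = 0, σ_1 = -3, σ_2 = 0.
On [-1, 1], g(x) = -2 + 5·(x + 1) + 0·(x + 1)² - 1/4·(x + 1)³.
With (x + 1) = 2/3: g(-1/3) = 34/27.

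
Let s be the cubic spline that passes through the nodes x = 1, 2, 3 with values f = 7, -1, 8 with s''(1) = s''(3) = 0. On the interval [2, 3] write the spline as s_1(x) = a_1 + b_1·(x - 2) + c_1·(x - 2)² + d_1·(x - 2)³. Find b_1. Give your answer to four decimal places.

0.5000

Put m_i = s'' at the i-th knot. Here h = (1, 1) and Δ = (-8, 9), so the interior equations h_(i-1)·m_(i-1) + 2(h_(i-1)+h_i)·m_i + h_i·m_(i+1) = 6(Δ_i − Δ_(i-1)) read
  1·m_0 + 4·m_1 + 1·m_2 = 6(Δ_1 - Δ_0) = 102
Natural end conditions: m_0 = m_2 = 0.
Solving the tridiagonal system: m_0 = 0, m_1 = 51/2, m_2 = 0.
On [2, 3], with s_1(x) = a_1 + b_1·(x - 2) + c_1·(x - 2)² + d_1·(x - 2)³: c_1 = m_1/2 = 51/4, d_1 = (m_2 - m_1)/(6h_1) = -17/4, b_1 = Δ_1 - h_1(2m_1 + m_2)/6 = 1/2.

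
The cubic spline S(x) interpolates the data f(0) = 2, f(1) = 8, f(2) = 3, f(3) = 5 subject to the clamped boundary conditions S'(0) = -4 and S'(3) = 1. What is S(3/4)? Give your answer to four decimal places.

6.5188

Write m_i for S''(x_i). With h_i = 1, 1, 1 and divided differences Δ_i = 6, -5, 2, the continuity of S' gives the tridiagonal system
  1·m_0 + 4·m_1 + 1·m_2 = 6(Δ_1 - Δ_0) = -66
  1·m_1 + 4·m_2 + 1·m_3 = 6(Δ_2 - Δ_1) = 42
Clamped end conditions give two more equations: 2h_0·m_0 + h_0·m_1 = 6(Δ_0 - S'(0)) = 60 and h_2·m_2 + 2h_2·m_3 = 6(S'(3) - Δ_2) = -6.
Hence m_0 = 704/15, m_1 = -508/15, m_2 = 338/15, m_3 = -214/15.
On [0, 1], S(x) = 2 - 4·x + 352/15·x² - 202/15·x³.
With x = 3/4: S(3/4) = 1043/160.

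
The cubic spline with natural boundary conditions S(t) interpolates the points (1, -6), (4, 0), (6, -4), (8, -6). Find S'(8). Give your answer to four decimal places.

Let m_i = S''(x_i). Step sizes h_i = 3, 2, 2; slopes of the chords Δ_i = (y_(i+1) - y_i)/h_i = 2, -2, -1.
  3·m_0 + 10·m_1 + 2·m_2 = 6(Δ_1 - Δ_0) = -24
  2·m_1 + 8·m_2 + 2·m_3 = 6(Δ_2 - Δ_1) = 6
Natural end conditions: m_0 = m_3 = 0.
Solving the tridiagonal system: m_0 = 0, m_1 = -51/19, m_2 = 27/19, m_3 = 0.
On [6, 8], S'(t) = b_2 + 2c_2·(t - 6) + 3d_2·(t - 6)² with b_2 = Δ_2 - h_2(2m_2 + m_3)/6 = -37/19, c_2 = m_2/2 = 27/38, d_2 = (m_3 - m_2)/(6h_2) = -9/76. So S'(8) = -10/19.

-0.5263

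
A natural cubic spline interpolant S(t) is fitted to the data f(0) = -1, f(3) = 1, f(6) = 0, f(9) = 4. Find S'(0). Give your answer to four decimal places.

Put σ_i = S'' at the i-th knot. Here h = (3, 3, 3) and Δ = (2/3, -1/3, 4/3), so the interior equations h_(i-1)·σ_(i-1) + 2(h_(i-1)+h_i)·σ_i + h_i·σ_(i+1) = 6(Δ_i − Δ_(i-1)) read
  3·σ_0 + 12·σ_1 + 3·σ_2 = 6(Δ_1 - Δ_0) = -6
  3·σ_1 + 12·σ_2 + 3·σ_3 = 6(Δ_2 - Δ_1) = 10
Natural end conditions: σ_0 = σ_3 = 0.
Solving: σ_0 = 0, σ_1 = -34/45, σ_2 = 46/45, σ_3 = 0.
On [0, 3], S'(t) = b_0 + 2c_0·t + 3d_0·t² with b_0 = Δ_0 - h_0(2σ_0 + σ_1)/6 = 47/45, c_0 = σ_0/2 = 0, d_0 = (σ_1 - σ_0)/(6h_0) = -17/405. So S'(0) = 47/45.

1.0444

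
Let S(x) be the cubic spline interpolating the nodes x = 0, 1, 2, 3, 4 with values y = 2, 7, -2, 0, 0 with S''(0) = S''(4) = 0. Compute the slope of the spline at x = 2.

-5

Write M_i for S''(x_i). With h_i = 1, 1, 1, 1 and divided differences Δ_i = 5, -9, 2, 0, the continuity of S' gives the tridiagonal system
  1·M_0 + 4·M_1 + 1·M_2 = 6(Δ_1 - Δ_0) = -84
  1·M_1 + 4·M_2 + 1·M_3 = 6(Δ_2 - Δ_1) = 66
  1·M_2 + 4·M_3 + 1·M_4 = 6(Δ_3 - Δ_2) = -12
Natural end conditions: M_0 = M_4 = 0.
Solving: M_0 = 0, M_1 = -192/7, M_2 = 180/7, M_3 = -66/7, M_4 = 0.
On [2, 3], S'(x) = b_2 + 2c_2·(x - 2) + 3d_2·(x - 2)² with b_2 = Δ_2 - h_2(2M_2 + M_3)/6 = -5, c_2 = M_2/2 = 90/7, d_2 = (M_3 - M_2)/(6h_2) = -41/7. So S'(2) = -5.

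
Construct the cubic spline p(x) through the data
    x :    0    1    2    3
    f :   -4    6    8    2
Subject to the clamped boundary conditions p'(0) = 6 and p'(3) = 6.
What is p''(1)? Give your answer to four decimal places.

-11.2000

Put M_i = p'' at the i-th knot. Here h = (1, 1, 1) and Δ = (10, 2, -6), so the interior equations h_(i-1)·M_(i-1) + 2(h_(i-1)+h_i)·M_i + h_i·M_(i+1) = 6(Δ_i − Δ_(i-1)) read
  1·M_0 + 4·M_1 + 1·M_2 = 6(Δ_1 - Δ_0) = -48
  1·M_1 + 4·M_2 + 1·M_3 = 6(Δ_2 - Δ_1) = -48
Clamped end conditions give two more equations: 2h_0·M_0 + h_0·M_1 = 6(Δ_0 - p'(0)) = 24 and h_2·M_2 + 2h_2·M_3 = 6(p'(3) - Δ_2) = 72.
Forward elimination and back-substitution give M_0 = 88/5, M_1 = -56/5, M_2 = -104/5, M_3 = 232/5.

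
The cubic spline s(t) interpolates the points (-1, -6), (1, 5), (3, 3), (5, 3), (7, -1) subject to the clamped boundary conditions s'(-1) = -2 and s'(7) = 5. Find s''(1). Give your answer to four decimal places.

Let M_i = s''(x_i). Step sizes h_i = 2, 2, 2, 2; slopes of the chords Δ_i = (y_(i+1) - y_i)/h_i = 11/2, -1, 0, -2.
  2·M_0 + 8·M_1 + 2·M_2 = 6(Δ_1 - Δ_0) = -39
  2·M_1 + 8·M_2 + 2·M_3 = 6(Δ_2 - Δ_1) = 6
  2·M_2 + 8·M_3 + 2·M_4 = 6(Δ_3 - Δ_2) = -12
Clamped end conditions give two more equations: 2h_0·M_0 + h_0·M_1 = 6(Δ_0 - s'(-1)) = 45 and h_3·M_3 + 2h_3·M_4 = 6(s'(7) - Δ_3) = 42.
Solving the tridiagonal system: M_0 = 1829/112, M_1 = -569/56, M_2 = 77/16, M_3 = -341/56, M_4 = 1517/112.

-10.1607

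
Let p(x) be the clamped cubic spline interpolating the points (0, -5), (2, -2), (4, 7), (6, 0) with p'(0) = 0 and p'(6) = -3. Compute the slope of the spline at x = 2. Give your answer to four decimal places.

4.4000

Put M_i = p'' at the i-th knot. Here h = (2, 2, 2) and Δ = (3/2, 9/2, -7/2), so the interior equations h_(i-1)·M_(i-1) + 2(h_(i-1)+h_i)·M_i + h_i·M_(i+1) = 6(Δ_i − Δ_(i-1)) read
  2·M_0 + 8·M_1 + 2·M_2 = 6(Δ_1 - Δ_0) = 18
  2·M_1 + 8·M_2 + 2·M_3 = 6(Δ_2 - Δ_1) = -48
Clamped end conditions give two more equations: 2h_0·M_0 + h_0·M_1 = 6(Δ_0 - p'(0)) = 9 and h_2·M_2 + 2h_2·M_3 = 6(p'(6) - Δ_2) = 3.
Solving: M_0 = 1/10, M_1 = 43/10, M_2 = -83/10, M_3 = 49/10.
On [2, 4], p'(x) = b_1 + 2c_1·(x - 2) + 3d_1·(x - 2)² with b_1 = Δ_1 - h_1(2M_1 + M_2)/6 = 22/5, c_1 = M_1/2 = 43/20, d_1 = (M_2 - M_1)/(6h_1) = -21/20. So p'(2) = 22/5.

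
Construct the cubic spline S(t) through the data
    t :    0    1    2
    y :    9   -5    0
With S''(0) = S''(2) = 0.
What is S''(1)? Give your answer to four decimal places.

Write M_i for S''(x_i). With h_i = 1, 1 and divided differences Δ_i = -14, 5, the continuity of S' gives the tridiagonal system
  1·M_0 + 4·M_1 + 1·M_2 = 6(Δ_1 - Δ_0) = 114
Natural end conditions: M_0 = M_2 = 0.
Hence M_0 = 0, M_1 = 57/2, M_2 = 0.

28.5000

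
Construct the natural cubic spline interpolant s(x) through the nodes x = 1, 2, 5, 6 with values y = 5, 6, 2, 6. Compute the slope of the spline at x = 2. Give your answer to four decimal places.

-0.2606

Let σ_i = s''(x_i). Step sizes h_i = 1, 3, 1; slopes of the chords Δ_i = (y_(i+1) - y_i)/h_i = 1, -4/3, 4.
  1·σ_0 + 8·σ_1 + 3·σ_2 = 6(Δ_1 - Δ_0) = -14
  3·σ_1 + 8·σ_2 + 1·σ_3 = 6(Δ_2 - Δ_1) = 32
Natural end conditions: σ_0 = σ_3 = 0.
Hence σ_0 = 0, σ_1 = -208/55, σ_2 = 298/55, σ_3 = 0.
On [2, 5], s'(x) = b_1 + 2c_1·(x - 2) + 3d_1·(x - 2)² with b_1 = Δ_1 - h_1(2σ_1 + σ_2)/6 = -43/165, c_1 = σ_1/2 = -104/55, d_1 = (σ_2 - σ_1)/(6h_1) = 23/45. So s'(2) = -43/165.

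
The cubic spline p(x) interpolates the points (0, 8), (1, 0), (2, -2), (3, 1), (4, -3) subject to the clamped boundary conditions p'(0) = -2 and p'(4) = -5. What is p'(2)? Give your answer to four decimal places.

2.7143

With σ_i denoting the second derivative at x_i, h_i = 1, 1, 1, 1, and Δ_i = (y_(i+1) − y_i)/h_i = -8, -2, 3, -4:
  1·σ_0 + 4·σ_1 + 1·σ_2 = 6(Δ_1 - Δ_0) = 36
  1·σ_1 + 4·σ_2 + 1·σ_3 = 6(Δ_2 - Δ_1) = 30
  1·σ_2 + 4·σ_3 + 1·σ_4 = 6(Δ_3 - Δ_2) = -42
Clamped end conditions give two more equations: 2h_0·σ_0 + h_0·σ_1 = 6(Δ_0 - p'(0)) = -36 and h_3·σ_3 + 2h_3·σ_4 = 6(p'(4) - Δ_3) = -6.
Hence σ_0 = -345/14, σ_1 = 93/7, σ_2 = 15/2, σ_3 = -93/7, σ_4 = 51/14.
On [2, 3], p'(x) = b_2 + 2c_2·(x - 2) + 3d_2·(x - 2)² with b_2 = Δ_2 - h_2(2σ_2 + σ_3)/6 = 19/7, c_2 = σ_2/2 = 15/4, d_2 = (σ_3 - σ_2)/(6h_2) = -97/28. So p'(2) = 19/7.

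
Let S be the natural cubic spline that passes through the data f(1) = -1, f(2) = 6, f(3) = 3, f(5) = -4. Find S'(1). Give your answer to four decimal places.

Put m_i = S'' at the i-th knot. Here h = (1, 1, 2) and Δ = (7, -3, -7/2), so the interior equations h_(i-1)·m_(i-1) + 2(h_(i-1)+h_i)·m_i + h_i·m_(i+1) = 6(Δ_i − Δ_(i-1)) read
  1·m_0 + 4·m_1 + 1·m_2 = 6(Δ_1 - Δ_0) = -60
  1·m_1 + 6·m_2 + 2·m_3 = 6(Δ_2 - Δ_1) = -3
Natural end conditions: m_0 = m_3 = 0.
Forward elimination and back-substitution give m_0 = 0, m_1 = -357/23, m_2 = 48/23, m_3 = 0.
On [1, 2], S'(x) = b_0 + 2c_0·(x - 1) + 3d_0·(x - 1)² with b_0 = Δ_0 - h_0(2m_0 + m_1)/6 = 441/46, c_0 = m_0/2 = 0, d_0 = (m_1 - m_0)/(6h_0) = -119/46. So S'(1) = 441/46.

9.5870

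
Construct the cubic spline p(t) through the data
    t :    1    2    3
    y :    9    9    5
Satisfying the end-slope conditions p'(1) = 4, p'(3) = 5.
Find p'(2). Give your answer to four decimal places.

-5.2500

Let M_i = p''(x_i). Step sizes h_i = 1, 1; slopes of the chords Δ_i = (y_(i+1) - y_i)/h_i = 0, -4.
  1·M_0 + 4·M_1 + 1·M_2 = 6(Δ_1 - Δ_0) = -24
Clamped end conditions give two more equations: 2h_0·M_0 + h_0·M_1 = 6(Δ_0 - p'(1)) = -24 and h_1·M_1 + 2h_1·M_2 = 6(p'(3) - Δ_1) = 54.
Forward elimination and back-substitution give M_0 = -11/2, M_1 = -13, M_2 = 67/2.
On [2, 3], p'(t) = b_1 + 2c_1·(t - 2) + 3d_1·(t - 2)² with b_1 = Δ_1 - h_1(2M_1 + M_2)/6 = -21/4, c_1 = M_1/2 = -13/2, d_1 = (M_2 - M_1)/(6h_1) = 31/4. So p'(2) = -21/4.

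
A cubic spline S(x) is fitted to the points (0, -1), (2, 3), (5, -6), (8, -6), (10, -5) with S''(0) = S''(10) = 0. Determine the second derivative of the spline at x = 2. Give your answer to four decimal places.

Let M_i = S''(x_i). Step sizes h_i = 2, 3, 3, 2; slopes of the chords Δ_i = (y_(i+1) - y_i)/h_i = 2, -3, 0, 1/2.
  2·M_0 + 10·M_1 + 3·M_2 = 6(Δ_1 - Δ_0) = -30
  3·M_1 + 12·M_2 + 3·M_3 = 6(Δ_2 - Δ_1) = 18
  3·M_2 + 10·M_3 + 2·M_4 = 6(Δ_3 - Δ_2) = 3
Natural end conditions: M_0 = M_4 = 0.
Forward elimination and back-substitution give M_0 = 0, M_1 = -1281/340, M_2 = 87/34, M_3 = -159/340, M_4 = 0.

-3.7676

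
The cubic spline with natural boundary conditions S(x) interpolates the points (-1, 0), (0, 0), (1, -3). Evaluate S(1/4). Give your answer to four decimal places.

-0.5039

With M_i denoting the second derivative at x_i, h_i = 1, 1, and Δ_i = (y_(i+1) − y_i)/h_i = 0, -3:
  1·M_0 + 4·M_1 + 1·M_2 = 6(Δ_1 - Δ_0) = -18
Natural end conditions: M_0 = M_2 = 0.
Solving the tridiagonal system: M_0 = 0, M_1 = -9/2, M_2 = 0.
On [0, 1], S(x) = 0 - 3/2·x - 9/4·x² + 3/4·x³.
With x = 1/4: S(1/4) = -129/256.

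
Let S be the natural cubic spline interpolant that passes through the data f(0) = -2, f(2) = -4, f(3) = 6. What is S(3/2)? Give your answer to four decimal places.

With σ_i denoting the second derivative at x_i, h_i = 2, 1, and Δ_i = (y_(i+1) − y_i)/h_i = -1, 10:
  2·σ_0 + 6·σ_1 + 1·σ_2 = 6(Δ_1 - Δ_0) = 66
Natural end conditions: σ_0 = σ_2 = 0.
Hence σ_0 = 0, σ_1 = 11, σ_2 = 0.
On [0, 2], S(x) = -2 - 14/3·x + 0·x² + 11/12·x³.
With x = 3/2: S(3/2) = -189/32.

-5.9063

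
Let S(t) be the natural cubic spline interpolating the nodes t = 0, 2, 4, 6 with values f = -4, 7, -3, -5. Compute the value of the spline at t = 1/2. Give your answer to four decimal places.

With M_i denoting the second derivative at x_i, h_i = 2, 2, 2, and Δ_i = (y_(i+1) − y_i)/h_i = 11/2, -5, -1:
  2·M_0 + 8·M_1 + 2·M_2 = 6(Δ_1 - Δ_0) = -63
  2·M_1 + 8·M_2 + 2·M_3 = 6(Δ_2 - Δ_1) = 24
Natural end conditions: M_0 = M_3 = 0.
Solving: M_0 = 0, M_1 = -46/5, M_2 = 53/10, M_3 = 0.
On [0, 2], S(t) = -4 + 257/30·t + 0·t² - 23/30·t³.
With t = 1/2: S(1/2) = 3/16.

0.1875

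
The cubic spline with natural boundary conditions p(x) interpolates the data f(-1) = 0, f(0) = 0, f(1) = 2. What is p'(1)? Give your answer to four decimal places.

With M_i denoting the second derivative at x_i, h_i = 1, 1, and Δ_i = (y_(i+1) − y_i)/h_i = 0, 2:
  1·M_0 + 4·M_1 + 1·M_2 = 6(Δ_1 - Δ_0) = 12
Natural end conditions: M_0 = M_2 = 0.
Forward elimination and back-substitution give M_0 = 0, M_1 = 3, M_2 = 0.
On [0, 1], p'(x) = b_1 + 2c_1·x + 3d_1·x² with b_1 = Δ_1 - h_1(2M_1 + M_2)/6 = 1, c_1 = M_1/2 = 3/2, d_1 = (M_2 - M_1)/(6h_1) = -1/2. So p'(1) = 5/2.

2.5000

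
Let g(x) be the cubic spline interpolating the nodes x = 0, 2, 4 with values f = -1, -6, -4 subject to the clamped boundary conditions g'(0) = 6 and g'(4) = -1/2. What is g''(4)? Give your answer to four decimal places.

-6.5000

With m_i denoting the second derivative at x_i, h_i = 2, 2, and Δ_i = (y_(i+1) − y_i)/h_i = -5/2, 1:
  2·m_0 + 8·m_1 + 2·m_2 = 6(Δ_1 - Δ_0) = 21
Clamped end conditions give two more equations: 2h_0·m_0 + h_0·m_1 = 6(Δ_0 - g'(0)) = -51 and h_1·m_1 + 2h_1·m_2 = 6(g'(4) - Δ_1) = -9.
Solving the tridiagonal system: m_0 = -17, m_1 = 17/2, m_2 = -13/2.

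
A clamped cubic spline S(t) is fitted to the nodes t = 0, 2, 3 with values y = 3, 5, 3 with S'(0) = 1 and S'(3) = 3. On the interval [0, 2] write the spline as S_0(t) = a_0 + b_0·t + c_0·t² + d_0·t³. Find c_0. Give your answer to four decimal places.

With m_i denoting the second derivative at x_i, h_i = 2, 1, and Δ_i = (y_(i+1) − y_i)/h_i = 1, -2:
  2·m_0 + 6·m_1 + 1·m_2 = 6(Δ_1 - Δ_0) = -18
Clamped end conditions give two more equations: 2h_0·m_0 + h_0·m_1 = 6(Δ_0 - S'(0)) = 0 and h_1·m_1 + 2h_1·m_2 = 6(S'(3) - Δ_1) = 30.
Solving: m_0 = 11/3, m_1 = -22/3, m_2 = 56/3.
On [0, 2], with S_0(t) = a_0 + b_0·t + c_0·t² + d_0·t³: c_0 = m_0/2 = 11/6, d_0 = (m_1 - m_0)/(6h_0) = -11/12, b_0 = Δ_0 - h_0(2m_0 + m_1)/6 = 1.

1.8333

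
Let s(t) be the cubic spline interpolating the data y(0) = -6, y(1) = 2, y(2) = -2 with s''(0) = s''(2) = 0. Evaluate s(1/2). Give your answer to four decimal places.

-0.8750

Put m_i = s'' at the i-th knot. Here h = (1, 1) and Δ = (8, -4), so the interior equations h_(i-1)·m_(i-1) + 2(h_(i-1)+h_i)·m_i + h_i·m_(i+1) = 6(Δ_i − Δ_(i-1)) read
  1·m_0 + 4·m_1 + 1·m_2 = 6(Δ_1 - Δ_0) = -72
Natural end conditions: m_0 = m_2 = 0.
Hence m_0 = 0, m_1 = -18, m_2 = 0.
On [0, 1], s(t) = -6 + 11·t + 0·t² - 3·t³.
With t = 1/2: s(1/2) = -7/8.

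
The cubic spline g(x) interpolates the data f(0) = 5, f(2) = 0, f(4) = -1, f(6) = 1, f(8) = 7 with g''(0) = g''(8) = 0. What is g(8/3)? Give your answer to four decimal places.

Write σ_i for g''(x_i). With h_i = 2, 2, 2, 2 and divided differences Δ_i = -5/2, -1/2, 1, 3, the continuity of g' gives the tridiagonal system
  2·σ_0 + 8·σ_1 + 2·σ_2 = 6(Δ_1 - Δ_0) = 12
  2·σ_1 + 8·σ_2 + 2·σ_3 = 6(Δ_2 - Δ_1) = 9
  2·σ_2 + 8·σ_3 + 2·σ_4 = 6(Δ_3 - Δ_2) = 12
Natural end conditions: σ_0 = σ_4 = 0.
Solving the tridiagonal system: σ_0 = 0, σ_1 = 39/28, σ_2 = 3/7, σ_3 = 39/28, σ_4 = 0.
On [2, 4], g(x) = 0 - 11/7·(x - 2) + 39/56·(x - 2)² - 9/112·(x - 2)³.
With (x - 2) = 2/3: g(8/3) = -16/21.

-0.7619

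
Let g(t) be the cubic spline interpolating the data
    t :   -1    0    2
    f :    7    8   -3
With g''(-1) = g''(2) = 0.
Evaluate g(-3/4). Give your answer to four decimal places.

With m_i denoting the second derivative at x_i, h_i = 1, 2, and Δ_i = (y_(i+1) − y_i)/h_i = 1, -11/2:
  1·m_0 + 6·m_1 + 2·m_2 = 6(Δ_1 - Δ_0) = -39
Natural end conditions: m_0 = m_2 = 0.
Solving the tridiagonal system: m_0 = 0, m_1 = -13/2, m_2 = 0.
On [-1, 0], g(t) = 7 + 25/12·(t + 1) + 0·(t + 1)² - 13/12·(t + 1)³.
With (t + 1) = 1/4: g(-3/4) = 1921/256.

7.5039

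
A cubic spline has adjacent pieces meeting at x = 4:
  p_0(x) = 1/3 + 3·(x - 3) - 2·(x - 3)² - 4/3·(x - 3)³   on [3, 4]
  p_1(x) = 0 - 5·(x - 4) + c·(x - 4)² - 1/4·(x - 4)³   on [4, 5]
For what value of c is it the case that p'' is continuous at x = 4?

p_0''(x) = -4 - 8·(x - 3), so p_0''(4) = -12. On the right, p_1''(4) = 2c, so c = -6.

-6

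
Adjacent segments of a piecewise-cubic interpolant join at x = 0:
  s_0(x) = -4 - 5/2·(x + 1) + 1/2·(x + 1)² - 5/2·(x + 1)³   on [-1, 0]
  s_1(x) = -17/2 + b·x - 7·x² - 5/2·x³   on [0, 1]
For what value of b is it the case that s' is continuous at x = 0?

-9

s_0'(x) = -5/2 + 1·(x + 1) - 15/2·(x + 1)², so s_0'(0) = -9. On the right, s_1'(0) = b, so b = -9.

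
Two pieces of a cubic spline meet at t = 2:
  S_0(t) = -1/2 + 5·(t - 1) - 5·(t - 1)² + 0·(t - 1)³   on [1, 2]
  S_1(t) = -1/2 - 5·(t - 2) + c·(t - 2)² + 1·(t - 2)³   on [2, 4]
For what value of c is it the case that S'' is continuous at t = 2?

S_0''(t) = -10 + 0·(t - 1), so S_0''(2) = -10. On the right, S_1''(2) = 2c, so c = -5.

-5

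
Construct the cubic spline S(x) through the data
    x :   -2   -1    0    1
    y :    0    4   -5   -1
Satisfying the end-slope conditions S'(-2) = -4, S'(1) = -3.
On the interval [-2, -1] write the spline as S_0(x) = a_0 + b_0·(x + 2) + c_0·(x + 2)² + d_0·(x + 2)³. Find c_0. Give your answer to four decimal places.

22.1333

Let m_i = S''(x_i). Step sizes h_i = 1, 1, 1; slopes of the chords Δ_i = (y_(i+1) - y_i)/h_i = 4, -9, 4.
  1·m_0 + 4·m_1 + 1·m_2 = 6(Δ_1 - Δ_0) = -78
  1·m_1 + 4·m_2 + 1·m_3 = 6(Δ_2 - Δ_1) = 78
Clamped end conditions give two more equations: 2h_0·m_0 + h_0·m_1 = 6(Δ_0 - S'(-2)) = 48 and h_2·m_2 + 2h_2·m_3 = 6(S'(1) - Δ_2) = -42.
Solving: m_0 = 664/15, m_1 = -608/15, m_2 = 598/15, m_3 = -614/15.
On [-2, -1], with S_0(x) = a_0 + b_0·(x + 2) + c_0·(x + 2)² + d_0·(x + 2)³: c_0 = m_0/2 = 332/15, d_0 = (m_1 - m_0)/(6h_0) = -212/15, b_0 = Δ_0 - h_0(2m_0 + m_1)/6 = -4.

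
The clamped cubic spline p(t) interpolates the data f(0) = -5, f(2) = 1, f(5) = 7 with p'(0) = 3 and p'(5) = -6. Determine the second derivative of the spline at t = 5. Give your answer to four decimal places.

With M_i denoting the second derivative at x_i, h_i = 2, 3, and Δ_i = (y_(i+1) − y_i)/h_i = 3, 2:
  2·M_0 + 10·M_1 + 3·M_2 = 6(Δ_1 - Δ_0) = -6
Clamped end conditions give two more equations: 2h_0·M_0 + h_0·M_1 = 6(Δ_0 - p'(0)) = 0 and h_1·M_1 + 2h_1·M_2 = 6(p'(5) - Δ_1) = -48.
Forward elimination and back-substitution give M_0 = -6/5, M_1 = 12/5, M_2 = -46/5.

-9.2000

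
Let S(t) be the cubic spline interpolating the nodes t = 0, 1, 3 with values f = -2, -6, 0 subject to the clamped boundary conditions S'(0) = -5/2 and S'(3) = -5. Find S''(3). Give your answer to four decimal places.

Let M_i = S''(x_i). Step sizes h_i = 1, 2; slopes of the chords Δ_i = (y_(i+1) - y_i)/h_i = -4, 3.
  1·M_0 + 6·M_1 + 2·M_2 = 6(Δ_1 - Δ_0) = 42
Clamped end conditions give two more equations: 2h_0·M_0 + h_0·M_1 = 6(Δ_0 - S'(0)) = -9 and h_1·M_1 + 2h_1·M_2 = 6(S'(3) - Δ_1) = -48.
Solving: M_0 = -37/3, M_1 = 47/3, M_2 = -119/6.

-19.8333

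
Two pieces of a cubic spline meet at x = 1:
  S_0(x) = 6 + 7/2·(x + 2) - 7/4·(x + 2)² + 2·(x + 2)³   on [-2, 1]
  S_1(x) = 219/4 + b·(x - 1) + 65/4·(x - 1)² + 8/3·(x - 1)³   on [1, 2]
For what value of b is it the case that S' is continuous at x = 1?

S_0'(x) = 7/2 - 7/2·(x + 2) + 6·(x + 2)², so S_0'(1) = 47. On the right, S_1'(1) = b, so b = 47.

47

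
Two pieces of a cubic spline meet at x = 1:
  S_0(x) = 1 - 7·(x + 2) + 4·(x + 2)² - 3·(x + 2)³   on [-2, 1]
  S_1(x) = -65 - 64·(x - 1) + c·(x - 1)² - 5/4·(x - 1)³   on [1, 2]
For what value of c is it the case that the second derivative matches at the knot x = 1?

-23

S_0''(x) = 8 - 18·(x + 2), so S_0''(1) = -46. On the right, S_1''(1) = 2c, so c = -23.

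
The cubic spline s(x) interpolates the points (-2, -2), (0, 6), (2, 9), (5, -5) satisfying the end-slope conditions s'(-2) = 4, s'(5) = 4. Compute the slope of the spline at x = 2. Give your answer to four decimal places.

-3.4459

Let M_i = s''(x_i). Step sizes h_i = 2, 2, 3; slopes of the chords Δ_i = (y_(i+1) - y_i)/h_i = 4, 3/2, -14/3.
  2·M_0 + 8·M_1 + 2·M_2 = 6(Δ_1 - Δ_0) = -15
  2·M_1 + 10·M_2 + 3·M_3 = 6(Δ_2 - Δ_1) = -37
Clamped end conditions give two more equations: 2h_0·M_0 + h_0·M_1 = 6(Δ_0 - s'(-2)) = 0 and h_2·M_2 + 2h_2·M_3 = 6(s'(5) - Δ_2) = 52.
Forward elimination and back-substitution give M_0 = 1/74, M_1 = -1/37, M_2 = -274/37, M_3 = 1373/111.
On [2, 5], s'(x) = b_2 + 2c_2·(x - 2) + 3d_2·(x - 2)² with b_2 = Δ_2 - h_2(2M_2 + M_3)/6 = -255/74, c_2 = M_2/2 = -137/37, d_2 = (M_3 - M_2)/(6h_2) = 2195/1998. So s'(2) = -255/74.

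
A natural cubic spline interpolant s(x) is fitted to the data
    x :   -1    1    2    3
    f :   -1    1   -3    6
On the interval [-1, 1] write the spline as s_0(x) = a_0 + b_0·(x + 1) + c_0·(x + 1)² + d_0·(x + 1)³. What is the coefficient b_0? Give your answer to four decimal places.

3.8696

Let σ_i = s''(x_i). Step sizes h_i = 2, 1, 1; slopes of the chords Δ_i = (y_(i+1) - y_i)/h_i = 1, -4, 9.
  2·σ_0 + 6·σ_1 + 1·σ_2 = 6(Δ_1 - Δ_0) = -30
  1·σ_1 + 4·σ_2 + 1·σ_3 = 6(Δ_2 - Δ_1) = 78
Natural end conditions: σ_0 = σ_3 = 0.
Forward elimination and back-substitution give σ_0 = 0, σ_1 = -198/23, σ_2 = 498/23, σ_3 = 0.
On [-1, 1], with s_0(x) = a_0 + b_0·(x + 1) + c_0·(x + 1)² + d_0·(x + 1)³: c_0 = σ_0/2 = 0, d_0 = (σ_1 - σ_0)/(6h_0) = -33/46, b_0 = Δ_0 - h_0(2σ_0 + σ_1)/6 = 89/23.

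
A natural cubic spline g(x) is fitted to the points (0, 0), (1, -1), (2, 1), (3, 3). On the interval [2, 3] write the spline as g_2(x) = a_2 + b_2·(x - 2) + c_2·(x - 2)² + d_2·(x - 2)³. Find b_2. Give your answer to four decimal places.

Write M_i for g''(x_i). With h_i = 1, 1, 1 and divided differences Δ_i = -1, 2, 2, the continuity of g' gives the tridiagonal system
  1·M_0 + 4·M_1 + 1·M_2 = 6(Δ_1 - Δ_0) = 18
  1·M_1 + 4·M_2 + 1·M_3 = 6(Δ_2 - Δ_1) = 0
Natural end conditions: M_0 = M_3 = 0.
Forward elimination and back-substitution give M_0 = 0, M_1 = 24/5, M_2 = -6/5, M_3 = 0.
On [2, 3], with g_2(x) = a_2 + b_2·(x - 2) + c_2·(x - 2)² + d_2·(x - 2)³: c_2 = M_2/2 = -3/5, d_2 = (M_3 - M_2)/(6h_2) = 1/5, b_2 = Δ_2 - h_2(2M_2 + M_3)/6 = 12/5.

2.4000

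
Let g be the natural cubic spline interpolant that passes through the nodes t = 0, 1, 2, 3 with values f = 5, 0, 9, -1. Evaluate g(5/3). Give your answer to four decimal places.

6.7407

Write m_i for g''(x_i). With h_i = 1, 1, 1 and divided differences Δ_i = -5, 9, -10, the continuity of g' gives the tridiagonal system
  1·m_0 + 4·m_1 + 1·m_2 = 6(Δ_1 - Δ_0) = 84
  1·m_1 + 4·m_2 + 1·m_3 = 6(Δ_2 - Δ_1) = -114
Natural end conditions: m_0 = m_3 = 0.
Solving: m_0 = 0, m_1 = 30, m_2 = -36, m_3 = 0.
On [1, 2], g(t) = 0 + 5·(t - 1) + 15·(t - 1)² - 11·(t - 1)³.
With (t - 1) = 2/3: g(5/3) = 182/27.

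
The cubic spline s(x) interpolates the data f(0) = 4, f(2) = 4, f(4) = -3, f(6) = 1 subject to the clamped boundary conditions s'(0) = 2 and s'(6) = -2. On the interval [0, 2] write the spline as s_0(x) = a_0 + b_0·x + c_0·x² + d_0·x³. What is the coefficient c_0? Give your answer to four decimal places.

-0.4167

Let m_i = s''(x_i). Step sizes h_i = 2, 2, 2; slopes of the chords Δ_i = (y_(i+1) - y_i)/h_i = 0, -7/2, 2.
  2·m_0 + 8·m_1 + 2·m_2 = 6(Δ_1 - Δ_0) = -21
  2·m_1 + 8·m_2 + 2·m_3 = 6(Δ_2 - Δ_1) = 33
Clamped end conditions give two more equations: 2h_0·m_0 + h_0·m_1 = 6(Δ_0 - s'(0)) = -12 and h_2·m_2 + 2h_2·m_3 = 6(s'(6) - Δ_2) = -24.
Forward elimination and back-substitution give m_0 = -5/6, m_1 = -13/3, m_2 = 23/3, m_3 = -59/6.
On [0, 2], with s_0(x) = a_0 + b_0·x + c_0·x² + d_0·x³: c_0 = m_0/2 = -5/12, d_0 = (m_1 - m_0)/(6h_0) = -7/24, b_0 = Δ_0 - h_0(2m_0 + m_1)/6 = 2.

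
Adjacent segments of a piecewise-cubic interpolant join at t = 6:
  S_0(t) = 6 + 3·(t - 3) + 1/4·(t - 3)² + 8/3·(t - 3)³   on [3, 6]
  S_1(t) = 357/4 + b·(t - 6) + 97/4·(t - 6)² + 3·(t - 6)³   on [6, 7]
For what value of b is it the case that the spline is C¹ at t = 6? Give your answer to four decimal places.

S_0'(t) = 3 + 1/2·(t - 3) + 8·(t - 3)², so S_0'(6) = 153/2. On the right, S_1'(6) = b, so b = 153/2.

76.5000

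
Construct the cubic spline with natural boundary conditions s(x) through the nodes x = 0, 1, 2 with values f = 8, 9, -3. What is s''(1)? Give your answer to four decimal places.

Put σ_i = s'' at the i-th knot. Here h = (1, 1) and Δ = (1, -12), so the interior equations h_(i-1)·σ_(i-1) + 2(h_(i-1)+h_i)·σ_i + h_i·σ_(i+1) = 6(Δ_i − Δ_(i-1)) read
  1·σ_0 + 4·σ_1 + 1·σ_2 = 6(Δ_1 - Δ_0) = -78
Natural end conditions: σ_0 = σ_2 = 0.
Forward elimination and back-substitution give σ_0 = 0, σ_1 = -39/2, σ_2 = 0.

-19.5000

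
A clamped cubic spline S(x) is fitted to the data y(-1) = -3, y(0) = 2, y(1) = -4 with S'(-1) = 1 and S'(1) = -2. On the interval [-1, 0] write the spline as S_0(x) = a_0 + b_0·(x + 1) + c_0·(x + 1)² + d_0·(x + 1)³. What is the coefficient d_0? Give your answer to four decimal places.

-9.5000

Write M_i for S''(x_i). With h_i = 1, 1 and divided differences Δ_i = 5, -6, the continuity of S' gives the tridiagonal system
  1·M_0 + 4·M_1 + 1·M_2 = 6(Δ_1 - Δ_0) = -66
Clamped end conditions give two more equations: 2h_0·M_0 + h_0·M_1 = 6(Δ_0 - S'(-1)) = 24 and h_1·M_1 + 2h_1·M_2 = 6(S'(1) - Δ_1) = 24.
Solving: M_0 = 27, M_1 = -30, M_2 = 27.
On [-1, 0], with S_0(x) = a_0 + b_0·(x + 1) + c_0·(x + 1)² + d_0·(x + 1)³: c_0 = M_0/2 = 27/2, d_0 = (M_1 - M_0)/(6h_0) = -19/2, b_0 = Δ_0 - h_0(2M_0 + M_1)/6 = 1.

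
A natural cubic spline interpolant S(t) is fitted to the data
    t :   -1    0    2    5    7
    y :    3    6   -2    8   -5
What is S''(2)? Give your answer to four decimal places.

Put M_i = S'' at the i-th knot. Here h = (1, 2, 3, 2) and Δ = (3, -4, 10/3, -13/2), so the interior equations h_(i-1)·M_(i-1) + 2(h_(i-1)+h_i)·M_i + h_i·M_(i+1) = 6(Δ_i − Δ_(i-1)) read
  1·M_0 + 6·M_1 + 2·M_2 = 6(Δ_1 - Δ_0) = -42
  2·M_1 + 10·M_2 + 3·M_3 = 6(Δ_2 - Δ_1) = 44
  3·M_2 + 10·M_3 + 2·M_4 = 6(Δ_3 - Δ_2) = -59
Natural end conditions: M_0 = M_4 = 0.
Hence M_0 = 0, M_1 = -2528/253, M_2 = 2271/253, M_3 = -2174/253, M_4 = 0.

8.9763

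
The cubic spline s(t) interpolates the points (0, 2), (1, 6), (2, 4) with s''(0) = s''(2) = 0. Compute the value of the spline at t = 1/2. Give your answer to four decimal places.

4.5625

Write m_i for s''(x_i). With h_i = 1, 1 and divided differences Δ_i = 4, -2, the continuity of s' gives the tridiagonal system
  1·m_0 + 4·m_1 + 1·m_2 = 6(Δ_1 - Δ_0) = -36
Natural end conditions: m_0 = m_2 = 0.
Solving: m_0 = 0, m_1 = -9, m_2 = 0.
On [0, 1], s(t) = 2 + 11/2·t + 0·t² - 3/2·t³.
With t = 1/2: s(1/2) = 73/16.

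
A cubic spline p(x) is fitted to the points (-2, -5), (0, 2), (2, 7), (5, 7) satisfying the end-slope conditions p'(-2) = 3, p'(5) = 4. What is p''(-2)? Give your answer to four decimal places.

0.8378

Write σ_i for p''(x_i). With h_i = 2, 2, 3 and divided differences Δ_i = 7/2, 5/2, 0, the continuity of p' gives the tridiagonal system
  2·σ_0 + 8·σ_1 + 2·σ_2 = 6(Δ_1 - Δ_0) = -6
  2·σ_1 + 10·σ_2 + 3·σ_3 = 6(Δ_2 - Δ_1) = -15
Clamped end conditions give two more equations: 2h_0·σ_0 + h_0·σ_1 = 6(Δ_0 - p'(-2)) = 3 and h_2·σ_2 + 2h_2·σ_3 = 6(p'(5) - Δ_2) = 24.
Solving: σ_0 = 31/37, σ_1 = -13/74, σ_2 = -116/37, σ_3 = 206/37.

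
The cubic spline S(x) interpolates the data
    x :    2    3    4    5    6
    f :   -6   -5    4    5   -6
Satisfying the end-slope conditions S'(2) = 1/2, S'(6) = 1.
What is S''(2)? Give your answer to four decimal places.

Let σ_i = S''(x_i). Step sizes h_i = 1, 1, 1, 1; slopes of the chords Δ_i = (y_(i+1) - y_i)/h_i = 1, 9, 1, -11.
  1·σ_0 + 4·σ_1 + 1·σ_2 = 6(Δ_1 - Δ_0) = 48
  1·σ_1 + 4·σ_2 + 1·σ_3 = 6(Δ_2 - Δ_1) = -48
  1·σ_2 + 4·σ_3 + 1·σ_4 = 6(Δ_3 - Δ_2) = -72
Clamped end conditions give two more equations: 2h_0·σ_0 + h_0·σ_1 = 6(Δ_0 - S'(2)) = 3 and h_3·σ_3 + 2h_3·σ_4 = 6(S'(6) - Δ_3) = 72.
Solving the tridiagonal system: σ_0 = -359/56, σ_1 = 443/28, σ_2 = -71/8, σ_3 = -793/28, σ_4 = 2809/56.

-6.4107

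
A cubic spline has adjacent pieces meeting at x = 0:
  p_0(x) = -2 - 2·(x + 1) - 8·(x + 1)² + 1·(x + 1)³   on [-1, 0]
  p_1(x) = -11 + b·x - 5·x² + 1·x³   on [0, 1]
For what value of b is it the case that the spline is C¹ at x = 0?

-15

p_0'(x) = -2 - 16·(x + 1) + 3·(x + 1)², so p_0'(0) = -15. On the right, p_1'(0) = b, so b = -15.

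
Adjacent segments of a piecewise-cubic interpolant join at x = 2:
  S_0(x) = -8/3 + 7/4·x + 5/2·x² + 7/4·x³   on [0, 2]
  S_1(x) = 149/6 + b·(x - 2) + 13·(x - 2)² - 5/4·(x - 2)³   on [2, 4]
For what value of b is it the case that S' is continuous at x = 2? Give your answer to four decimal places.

S_0'(x) = 7/4 + 5·x + 21/4·x², so S_0'(2) = 131/4. On the right, S_1'(2) = b, so b = 131/4.

32.7500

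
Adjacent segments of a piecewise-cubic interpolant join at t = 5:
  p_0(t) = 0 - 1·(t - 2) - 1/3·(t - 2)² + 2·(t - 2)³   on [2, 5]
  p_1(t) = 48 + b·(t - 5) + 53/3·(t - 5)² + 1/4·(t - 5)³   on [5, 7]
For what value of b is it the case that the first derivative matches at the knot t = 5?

51

p_0'(t) = -1 - 2/3·(t - 2) + 6·(t - 2)², so p_0'(5) = 51. On the right, p_1'(5) = b, so b = 51.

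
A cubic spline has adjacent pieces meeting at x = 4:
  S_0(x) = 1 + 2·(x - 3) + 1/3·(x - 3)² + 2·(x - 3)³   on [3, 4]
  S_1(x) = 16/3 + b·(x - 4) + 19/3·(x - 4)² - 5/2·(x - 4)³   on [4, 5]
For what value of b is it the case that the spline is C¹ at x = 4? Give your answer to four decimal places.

8.6667

S_0'(x) = 2 + 2/3·(x - 3) + 6·(x - 3)², so S_0'(4) = 26/3. On the right, S_1'(4) = b, so b = 26/3.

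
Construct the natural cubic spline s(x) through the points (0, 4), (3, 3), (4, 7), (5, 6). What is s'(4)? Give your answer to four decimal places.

1.8602

Let M_i = s''(x_i). Step sizes h_i = 3, 1, 1; slopes of the chords Δ_i = (y_(i+1) - y_i)/h_i = -1/3, 4, -1.
  3·M_0 + 8·M_1 + 1·M_2 = 6(Δ_1 - Δ_0) = 26
  1·M_1 + 4·M_2 + 1·M_3 = 6(Δ_2 - Δ_1) = -30
Natural end conditions: M_0 = M_3 = 0.
Solving the tridiagonal system: M_0 = 0, M_1 = 134/31, M_2 = -266/31, M_3 = 0.
On [4, 5], s'(x) = b_2 + 2c_2·(x - 4) + 3d_2·(x - 4)² with b_2 = Δ_2 - h_2(2M_2 + M_3)/6 = 173/93, c_2 = M_2/2 = -133/31, d_2 = (M_3 - M_2)/(6h_2) = 133/93. So s'(4) = 173/93.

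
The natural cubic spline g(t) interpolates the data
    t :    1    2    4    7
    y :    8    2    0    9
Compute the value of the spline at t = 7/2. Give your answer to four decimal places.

-0.5313

Put m_i = g'' at the i-th knot. Here h = (1, 2, 3) and Δ = (-6, -1, 3), so the interior equations h_(i-1)·m_(i-1) + 2(h_(i-1)+h_i)·m_i + h_i·m_(i+1) = 6(Δ_i − Δ_(i-1)) read
  1·m_0 + 6·m_1 + 2·m_2 = 6(Δ_1 - Δ_0) = 30
  2·m_1 + 10·m_2 + 3·m_3 = 6(Δ_2 - Δ_1) = 24
Natural end conditions: m_0 = m_3 = 0.
Solving the tridiagonal system: m_0 = 0, m_1 = 9/2, m_2 = 3/2, m_3 = 0.
On [2, 4], g(t) = 2 - 9/2·(t - 2) + 9/4·(t - 2)² - 1/4·(t - 2)³.
With (t - 2) = 3/2: g(7/2) = -17/32.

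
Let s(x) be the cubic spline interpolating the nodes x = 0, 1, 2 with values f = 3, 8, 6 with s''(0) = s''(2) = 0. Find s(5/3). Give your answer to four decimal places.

Let M_i = s''(x_i). Step sizes h_i = 1, 1; slopes of the chords Δ_i = (y_(i+1) - y_i)/h_i = 5, -2.
  1·M_0 + 4·M_1 + 1·M_2 = 6(Δ_1 - Δ_0) = -42
Natural end conditions: M_0 = M_2 = 0.
Hence M_0 = 0, M_1 = -21/2, M_2 = 0.
On [1, 2], s(x) = 8 + 3/2·(x - 1) - 21/4·(x - 1)² + 7/4·(x - 1)³.
With (x - 1) = 2/3: s(5/3) = 194/27.

7.1852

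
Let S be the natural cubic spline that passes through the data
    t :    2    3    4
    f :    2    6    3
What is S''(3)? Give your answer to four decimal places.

-10.5000

Write M_i for S''(x_i). With h_i = 1, 1 and divided differences Δ_i = 4, -3, the continuity of S' gives the tridiagonal system
  1·M_0 + 4·M_1 + 1·M_2 = 6(Δ_1 - Δ_0) = -42
Natural end conditions: M_0 = M_2 = 0.
Hence M_0 = 0, M_1 = -21/2, M_2 = 0.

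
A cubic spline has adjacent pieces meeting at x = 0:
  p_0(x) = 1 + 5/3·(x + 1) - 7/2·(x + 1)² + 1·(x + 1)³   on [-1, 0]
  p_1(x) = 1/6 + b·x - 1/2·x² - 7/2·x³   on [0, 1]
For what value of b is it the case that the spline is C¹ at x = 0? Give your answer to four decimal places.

p_0'(x) = 5/3 - 7·(x + 1) + 3·(x + 1)², so p_0'(0) = -7/3. On the right, p_1'(0) = b, so b = -7/3.

-2.3333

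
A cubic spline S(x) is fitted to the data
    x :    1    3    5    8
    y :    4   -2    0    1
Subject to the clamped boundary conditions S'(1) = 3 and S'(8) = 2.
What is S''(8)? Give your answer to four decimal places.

Write m_i for S''(x_i). With h_i = 2, 2, 3 and divided differences Δ_i = -3, 1, 1/3, the continuity of S' gives the tridiagonal system
  2·m_0 + 8·m_1 + 2·m_2 = 6(Δ_1 - Δ_0) = 24
  2·m_1 + 10·m_2 + 3·m_3 = 6(Δ_2 - Δ_1) = -4
Clamped end conditions give two more equations: 2h_0·m_0 + h_0·m_1 = 6(Δ_0 - S'(1)) = -36 and h_2·m_2 + 2h_2·m_3 = 6(S'(8) - Δ_2) = 10.
Forward elimination and back-substitution give m_0 = -458/37, m_1 = 250/37, m_2 = -98/37, m_3 = 332/111.

2.9910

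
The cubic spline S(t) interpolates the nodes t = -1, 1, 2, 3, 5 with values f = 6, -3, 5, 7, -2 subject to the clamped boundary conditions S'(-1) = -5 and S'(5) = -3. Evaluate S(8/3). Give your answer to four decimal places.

Write M_i for S''(x_i). With h_i = 2, 1, 1, 2 and divided differences Δ_i = -9/2, 8, 2, -9/2, the continuity of S' gives the tridiagonal system
  2·M_0 + 6·M_1 + 1·M_2 = 6(Δ_1 - Δ_0) = 75
  1·M_1 + 4·M_2 + 1·M_3 = 6(Δ_2 - Δ_1) = -36
  1·M_2 + 6·M_3 + 2·M_4 = 6(Δ_3 - Δ_2) = -39
Clamped end conditions give two more equations: 2h_0·M_0 + h_0·M_1 = 6(Δ_0 - S'(-1)) = 3 and h_3·M_3 + 2h_3·M_4 = 6(S'(5) - Δ_3) = 9.
Forward elimination and back-substitution give M_0 = -233/30, M_1 = 511/30, M_2 = -35/3, M_3 = -191/30, M_4 = 163/30.
On [2, 3], S(t) = 5 + 139/20·(t - 2) - 35/6·(t - 2)² + 53/60·(t - 2)³.
With (t - 2) = 2/3: S(8/3) = 1183/162.

7.3025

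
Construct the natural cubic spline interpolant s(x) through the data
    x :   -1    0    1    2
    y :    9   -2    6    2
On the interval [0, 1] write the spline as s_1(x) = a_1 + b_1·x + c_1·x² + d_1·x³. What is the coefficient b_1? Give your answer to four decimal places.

Write m_i for s''(x_i). With h_i = 1, 1, 1 and divided differences Δ_i = -11, 8, -4, the continuity of s' gives the tridiagonal system
  1·m_0 + 4·m_1 + 1·m_2 = 6(Δ_1 - Δ_0) = 114
  1·m_1 + 4·m_2 + 1·m_3 = 6(Δ_2 - Δ_1) = -72
Natural end conditions: m_0 = m_3 = 0.
Solving: m_0 = 0, m_1 = 176/5, m_2 = -134/5, m_3 = 0.
On [0, 1], with s_1(x) = a_1 + b_1·x + c_1·x² + d_1·x³: c_1 = m_1/2 = 88/5, d_1 = (m_2 - m_1)/(6h_1) = -31/3, b_1 = Δ_1 - h_1(2m_1 + m_2)/6 = 11/15.

0.7333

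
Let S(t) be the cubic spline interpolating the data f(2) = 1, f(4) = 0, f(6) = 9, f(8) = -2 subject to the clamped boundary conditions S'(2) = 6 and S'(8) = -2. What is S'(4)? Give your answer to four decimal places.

1.6667

Put M_i = S'' at the i-th knot. Here h = (2, 2, 2) and Δ = (-1/2, 9/2, -11/2), so the interior equations h_(i-1)·M_(i-1) + 2(h_(i-1)+h_i)·M_i + h_i·M_(i+1) = 6(Δ_i − Δ_(i-1)) read
  2·M_0 + 8·M_1 + 2·M_2 = 6(Δ_1 - Δ_0) = 30
  2·M_1 + 8·M_2 + 2·M_3 = 6(Δ_2 - Δ_1) = -60
Clamped end conditions give two more equations: 2h_0·M_0 + h_0·M_1 = 6(Δ_0 - S'(2)) = -39 and h_2·M_2 + 2h_2·M_3 = 6(S'(8) - Δ_2) = 21.
Forward elimination and back-substitution give M_0 = -91/6, M_1 = 65/6, M_2 = -79/6, M_3 = 71/6.
On [4, 6], S'(t) = b_1 + 2c_1·(t - 4) + 3d_1·(t - 4)² with b_1 = Δ_1 - h_1(2M_1 + M_2)/6 = 5/3, c_1 = M_1/2 = 65/12, d_1 = (M_2 - M_1)/(6h_1) = -2. So S'(4) = 5/3.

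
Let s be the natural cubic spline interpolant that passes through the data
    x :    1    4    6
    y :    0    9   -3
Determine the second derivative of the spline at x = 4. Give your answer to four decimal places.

-5.4000

Put M_i = s'' at the i-th knot. Here h = (3, 2) and Δ = (3, -6), so the interior equations h_(i-1)·M_(i-1) + 2(h_(i-1)+h_i)·M_i + h_i·M_(i+1) = 6(Δ_i − Δ_(i-1)) read
  3·M_0 + 10·M_1 + 2·M_2 = 6(Δ_1 - Δ_0) = -54
Natural end conditions: M_0 = M_2 = 0.
Hence M_0 = 0, M_1 = -27/5, M_2 = 0.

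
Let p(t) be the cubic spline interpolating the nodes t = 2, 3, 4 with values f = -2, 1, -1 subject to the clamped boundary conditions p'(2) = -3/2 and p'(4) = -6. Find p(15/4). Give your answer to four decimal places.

Put m_i = p'' at the i-th knot. Here h = (1, 1) and Δ = (3, -2), so the interior equations h_(i-1)·m_(i-1) + 2(h_(i-1)+h_i)·m_i + h_i·m_(i+1) = 6(Δ_i − Δ_(i-1)) read
  1·m_0 + 4·m_1 + 1·m_2 = 6(Δ_1 - Δ_0) = -30
Clamped end conditions give two more equations: 2h_0·m_0 + h_0·m_1 = 6(Δ_0 - p'(2)) = 27 and h_1·m_1 + 2h_1·m_2 = 6(p'(4) - Δ_1) = -24.
Solving: m_0 = 75/4, m_1 = -21/2, m_2 = -27/4.
On [3, 4], p(t) = 1 + 21/8·(t - 3) - 21/4·(t - 3)² + 5/8·(t - 3)³.
With (t - 3) = 3/4: p(15/4) = 143/512.

0.2793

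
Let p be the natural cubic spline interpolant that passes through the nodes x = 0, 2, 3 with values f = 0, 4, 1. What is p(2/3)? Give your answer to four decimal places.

With m_i denoting the second derivative at x_i, h_i = 2, 1, and Δ_i = (y_(i+1) − y_i)/h_i = 2, -3:
  2·m_0 + 6·m_1 + 1·m_2 = 6(Δ_1 - Δ_0) = -30
Natural end conditions: m_0 = m_2 = 0.
Solving the tridiagonal system: m_0 = 0, m_1 = -5, m_2 = 0.
On [0, 2], p(x) = 0 + 11/3·x + 0·x² - 5/12·x³.
With x = 2/3: p(2/3) = 188/81.

2.3210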